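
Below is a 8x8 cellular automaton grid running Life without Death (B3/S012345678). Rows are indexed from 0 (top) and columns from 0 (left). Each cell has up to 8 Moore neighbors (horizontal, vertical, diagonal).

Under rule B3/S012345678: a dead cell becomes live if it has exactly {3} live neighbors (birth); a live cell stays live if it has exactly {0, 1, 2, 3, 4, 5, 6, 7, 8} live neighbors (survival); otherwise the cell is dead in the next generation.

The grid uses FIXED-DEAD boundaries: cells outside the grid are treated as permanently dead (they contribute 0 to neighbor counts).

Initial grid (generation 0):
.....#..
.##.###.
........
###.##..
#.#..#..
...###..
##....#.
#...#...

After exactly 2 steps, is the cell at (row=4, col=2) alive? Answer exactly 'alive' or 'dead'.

Answer: alive

Derivation:
Simulating step by step:
Generation 0 (given above): 22 live cells
Generation 1: 33 live cells
....###.
.##.###.
#.....#.
######..
#.#..##.
#.#####.
##.#..#.
##..#...
Generation 2: 38 live cells
...####.
.#######
#.....#.
######..
#.#..##.
#.######
##.#..#.
###.#...

Cell (4,2) at generation 2: 1 -> alive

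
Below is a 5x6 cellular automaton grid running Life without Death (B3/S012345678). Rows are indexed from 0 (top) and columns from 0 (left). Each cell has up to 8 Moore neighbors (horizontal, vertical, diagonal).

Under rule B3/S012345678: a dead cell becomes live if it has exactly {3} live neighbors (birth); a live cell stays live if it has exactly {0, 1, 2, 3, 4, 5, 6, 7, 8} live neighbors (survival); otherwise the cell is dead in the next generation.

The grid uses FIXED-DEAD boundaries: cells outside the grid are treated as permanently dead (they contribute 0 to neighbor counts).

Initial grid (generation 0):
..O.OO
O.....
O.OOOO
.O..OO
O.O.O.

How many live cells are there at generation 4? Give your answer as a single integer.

Answer: 22

Derivation:
Simulating step by step:
Generation 0 (given above): 15 live cells
Generation 1: 20 live cells
..O.OO
O.O...
O.OOOO
OO..OO
OOOOOO
Generation 2: 22 live cells
.OOOOO
O.O...
O.OOOO
OO..OO
OOOOOO
Generation 3: 22 live cells
.OOOOO
O.O...
O.OOOO
OO..OO
OOOOOO
Generation 4: 22 live cells
.OOOOO
O.O...
O.OOOO
OO..OO
OOOOOO
Population at generation 4: 22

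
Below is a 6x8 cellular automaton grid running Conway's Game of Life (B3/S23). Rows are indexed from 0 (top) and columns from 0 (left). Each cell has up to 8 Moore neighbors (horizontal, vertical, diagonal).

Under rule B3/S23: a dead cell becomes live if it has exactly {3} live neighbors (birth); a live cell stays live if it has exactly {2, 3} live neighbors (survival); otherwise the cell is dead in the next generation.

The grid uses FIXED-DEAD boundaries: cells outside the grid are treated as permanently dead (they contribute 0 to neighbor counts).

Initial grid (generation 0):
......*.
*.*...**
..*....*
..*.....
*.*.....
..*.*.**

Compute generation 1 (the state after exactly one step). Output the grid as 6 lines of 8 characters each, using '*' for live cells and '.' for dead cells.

Answer: ......**
.*....**
..**..**
..**....
..*.....
.*.*....

Derivation:
Simulating step by step:
Generation 0 (given above): 14 live cells
Generation 1: 14 live cells
(generation 1 grid is the final answer)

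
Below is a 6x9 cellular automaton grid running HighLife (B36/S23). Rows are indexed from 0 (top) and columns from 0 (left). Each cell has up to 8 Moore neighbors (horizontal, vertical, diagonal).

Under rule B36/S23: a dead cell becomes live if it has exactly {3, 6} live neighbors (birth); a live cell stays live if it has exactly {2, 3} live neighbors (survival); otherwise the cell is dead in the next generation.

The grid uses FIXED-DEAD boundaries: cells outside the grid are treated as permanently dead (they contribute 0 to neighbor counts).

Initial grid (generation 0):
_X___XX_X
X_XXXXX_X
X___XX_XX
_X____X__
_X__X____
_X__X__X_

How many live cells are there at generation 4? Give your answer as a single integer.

Simulating step by step:
Generation 0 (given above): 23 live cells
Generation 1: 21 live cells
_XXX__X__
X_XX___XX
X_X_____X
XX__X_XX_
XXX__X___
_________
Generation 2: 21 live cells
_X_X___X_
XX_____XX
XXX___X_X
___X_XXX_
X_X__XX__
_X_______
Generation 3: 21 live cells
XXX____XX
______X_X
X_X__X_XX
X__XX____
_XX_XX_X_
_X_______
Generation 4: 24 live cells
_X_____XX
X_X___XX_
_X_XXXXXX
X______XX
XXX_XX___
_XX______
Population at generation 4: 24

Answer: 24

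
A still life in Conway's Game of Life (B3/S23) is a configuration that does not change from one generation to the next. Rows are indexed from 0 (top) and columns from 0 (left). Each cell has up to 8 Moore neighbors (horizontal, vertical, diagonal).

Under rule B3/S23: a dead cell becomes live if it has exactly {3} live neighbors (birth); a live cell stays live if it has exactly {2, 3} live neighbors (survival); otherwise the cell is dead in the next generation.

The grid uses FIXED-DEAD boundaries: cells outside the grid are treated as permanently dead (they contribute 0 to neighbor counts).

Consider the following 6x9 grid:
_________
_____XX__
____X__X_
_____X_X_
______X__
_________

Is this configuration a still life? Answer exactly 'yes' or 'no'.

Compute generation 1 and compare to generation 0 (given above):
Generation 1:
_________
_____XX__
____X__X_
_____X_X_
______X__
_________
The grids are IDENTICAL -> still life.

Answer: yes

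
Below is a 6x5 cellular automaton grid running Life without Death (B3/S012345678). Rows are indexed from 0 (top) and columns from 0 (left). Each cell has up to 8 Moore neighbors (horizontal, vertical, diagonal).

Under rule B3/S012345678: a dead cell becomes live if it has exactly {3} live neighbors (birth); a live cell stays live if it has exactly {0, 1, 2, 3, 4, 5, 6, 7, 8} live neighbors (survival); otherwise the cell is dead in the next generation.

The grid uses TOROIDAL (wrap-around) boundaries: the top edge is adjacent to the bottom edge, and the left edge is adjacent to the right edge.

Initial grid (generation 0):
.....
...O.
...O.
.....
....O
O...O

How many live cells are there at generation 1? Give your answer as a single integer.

Answer: 7

Derivation:
Simulating step by step:
Generation 0 (given above): 5 live cells
Generation 1: 7 live cells
....O
...O.
...O.
.....
O...O
O...O
Population at generation 1: 7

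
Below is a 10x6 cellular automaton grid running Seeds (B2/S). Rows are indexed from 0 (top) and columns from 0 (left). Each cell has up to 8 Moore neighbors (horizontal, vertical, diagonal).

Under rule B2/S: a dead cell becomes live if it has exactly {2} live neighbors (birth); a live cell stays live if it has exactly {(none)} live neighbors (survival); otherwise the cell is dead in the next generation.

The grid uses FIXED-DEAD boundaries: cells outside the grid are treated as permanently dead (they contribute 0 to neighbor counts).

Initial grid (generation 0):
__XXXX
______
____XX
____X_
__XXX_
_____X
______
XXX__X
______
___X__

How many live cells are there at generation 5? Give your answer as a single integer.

Answer: 16

Derivation:
Simulating step by step:
Generation 0 (given above): 16 live cells
Generation 1: 11 live cells
______
__X___
___X__
__X___
______
__X___
X_X_XX
______
X__XX_
______
Generation 2: 12 live cells
______
___X__
_X____
___X__
_XXX__
____XX
______
X_X___
______
___XX_
Generation 3: 15 live cells
______
__X___
___XX_
X___X_
_____X
_X____
_X_XXX
_X____
_XX_X_
______
Generation 4: 14 live cells
______
____X_
_XX__X
______
XX__X_
X__X__
______
______
X__X__
_XXX__
Generation 5: 16 live cells
______
_XXX_X
___XX_
___XXX
__XX__
__X_X_
______
______
____X_
X___X_
Population at generation 5: 16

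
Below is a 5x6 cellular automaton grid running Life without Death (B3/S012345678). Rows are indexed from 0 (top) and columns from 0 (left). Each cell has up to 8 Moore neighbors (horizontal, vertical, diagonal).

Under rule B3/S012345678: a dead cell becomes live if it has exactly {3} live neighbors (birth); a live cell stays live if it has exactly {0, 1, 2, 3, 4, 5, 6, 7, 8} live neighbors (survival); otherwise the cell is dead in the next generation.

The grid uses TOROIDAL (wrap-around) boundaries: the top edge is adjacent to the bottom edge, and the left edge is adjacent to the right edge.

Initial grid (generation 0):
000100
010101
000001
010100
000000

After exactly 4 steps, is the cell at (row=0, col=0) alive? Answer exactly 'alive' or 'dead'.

Simulating step by step:
Generation 0 (given above): 7 live cells
Generation 1: 12 live cells
001110
111101
000001
010100
001000
Generation 2: 18 live cells
101111
111101
000101
011100
011010
Generation 3: 19 live cells
101111
111101
000101
111100
011010
Generation 4: 20 live cells
101111
111101
000101
111101
011010

Cell (0,0) at generation 4: 1 -> alive

Answer: alive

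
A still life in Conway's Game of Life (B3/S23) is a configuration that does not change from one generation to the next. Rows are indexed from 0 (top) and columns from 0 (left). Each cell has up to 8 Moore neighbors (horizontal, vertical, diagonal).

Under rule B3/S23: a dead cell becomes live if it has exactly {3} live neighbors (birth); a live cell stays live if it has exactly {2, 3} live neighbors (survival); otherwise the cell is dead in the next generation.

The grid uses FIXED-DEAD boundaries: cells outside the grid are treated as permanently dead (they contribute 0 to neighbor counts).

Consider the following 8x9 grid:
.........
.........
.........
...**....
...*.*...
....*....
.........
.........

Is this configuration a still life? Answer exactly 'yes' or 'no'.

Compute generation 1 and compare to generation 0 (given above):
Generation 1:
.........
.........
.........
...**....
...*.*...
....*....
.........
.........
The grids are IDENTICAL -> still life.

Answer: yes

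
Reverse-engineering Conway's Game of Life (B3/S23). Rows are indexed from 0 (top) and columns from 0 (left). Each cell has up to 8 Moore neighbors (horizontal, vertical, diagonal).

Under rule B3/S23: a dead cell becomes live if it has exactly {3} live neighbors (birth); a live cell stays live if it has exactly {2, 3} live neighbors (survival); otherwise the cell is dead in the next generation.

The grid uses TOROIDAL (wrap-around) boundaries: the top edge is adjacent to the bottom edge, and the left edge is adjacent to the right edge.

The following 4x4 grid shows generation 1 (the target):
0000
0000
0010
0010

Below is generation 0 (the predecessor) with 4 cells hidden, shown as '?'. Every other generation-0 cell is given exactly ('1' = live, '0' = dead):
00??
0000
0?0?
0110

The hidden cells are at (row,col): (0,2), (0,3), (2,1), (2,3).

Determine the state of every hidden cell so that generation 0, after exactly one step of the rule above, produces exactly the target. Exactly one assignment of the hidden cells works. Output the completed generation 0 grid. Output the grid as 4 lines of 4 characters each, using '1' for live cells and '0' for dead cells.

Answer: 0000
0000
0001
0110

Derivation:
Hidden generation-0 cells (in order): (0,2), (0,3), (2,1), (2,3).
A hidden cell only influences target cells in its own 3x3 neighborhood. Try each of the 2^4 = 16 assignments, step the completed generation 0 forward once under B3/S23, and compare with the target:
  (0,2)=0 (0,3)=0 (2,1)=0 (2,3)=0 -> step gives (2,2)='0' but target has '1' -> reject
  (0,2)=0 (0,3)=0 (2,1)=0 (2,3)=1 -> step reproduces the target at every cell -> ACCEPT
  (0,2)=0 (0,3)=0 (2,1)=1 (2,3)=0 -> step gives (2,1)='1' but target has '0' -> reject
  (0,2)=0 (0,3)=0 (2,1)=1 (2,3)=1 -> step gives (2,0)='1' but target has '0' -> reject
  (0,2)=0 (0,3)=1 (2,1)=0 (2,3)=0 -> step gives (0,2)='1' but target has '0' -> reject
  (0,2)=0 (0,3)=1 (2,1)=0 (2,3)=1 -> step gives (0,2)='1' but target has '0' -> reject
  (0,2)=0 (0,3)=1 (2,1)=1 (2,3)=0 -> step gives (0,2)='1' but target has '0' -> reject
  (0,2)=0 (0,3)=1 (2,1)=1 (2,3)=1 -> step gives (0,2)='1' but target has '0' -> reject
  (0,2)=1 (0,3)=0 (2,1)=0 (2,3)=0 -> step gives (0,1)='1' but target has '0' -> reject
  (0,2)=1 (0,3)=0 (2,1)=0 (2,3)=1 -> step gives (0,1)='1' but target has '0' -> reject
  (0,2)=1 (0,3)=0 (2,1)=1 (2,3)=0 -> step gives (0,1)='1' but target has '0' -> reject
  (0,2)=1 (0,3)=0 (2,1)=1 (2,3)=1 -> step gives (0,1)='1' but target has '0' -> reject
  (0,2)=1 (0,3)=1 (2,1)=0 (2,3)=0 -> step gives (0,1)='1' but target has '0' -> reject
  (0,2)=1 (0,3)=1 (2,1)=0 (2,3)=1 -> step gives (0,1)='1' but target has '0' -> reject
  (0,2)=1 (0,3)=1 (2,1)=1 (2,3)=0 -> step gives (0,1)='1' but target has '0' -> reject
  (0,2)=1 (0,3)=1 (2,1)=1 (2,3)=1 -> step gives (0,1)='1' but target has '0' -> reject
Unique solution: (0,2)=dead, (0,3)=dead, (2,1)=dead, (2,3)=live.
Check: live-neighbor counts of every cell in the completed generation 0:
1221
1011
2231
2122
Applying B3/S23 to generation 0 with these counts gives:
0000
0000
0010
0010
which matches the target exactly.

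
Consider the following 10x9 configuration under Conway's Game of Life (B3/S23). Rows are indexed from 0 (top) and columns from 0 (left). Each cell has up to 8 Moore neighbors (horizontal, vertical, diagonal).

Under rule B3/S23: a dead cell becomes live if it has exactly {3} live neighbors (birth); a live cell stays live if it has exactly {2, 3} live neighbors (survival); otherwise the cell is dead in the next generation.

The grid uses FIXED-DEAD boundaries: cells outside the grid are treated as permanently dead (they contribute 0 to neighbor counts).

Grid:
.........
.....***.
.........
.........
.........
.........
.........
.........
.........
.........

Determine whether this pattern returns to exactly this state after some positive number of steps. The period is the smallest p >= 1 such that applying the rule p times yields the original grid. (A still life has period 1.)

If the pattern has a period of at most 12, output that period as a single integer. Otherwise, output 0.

Answer: 2

Derivation:
Simulating and comparing each generation to the original:
Gen 0 (original, given above): 3 live cells
Gen 1: 3 live cells, differs from original
Gen 2: 3 live cells, MATCHES original -> period = 2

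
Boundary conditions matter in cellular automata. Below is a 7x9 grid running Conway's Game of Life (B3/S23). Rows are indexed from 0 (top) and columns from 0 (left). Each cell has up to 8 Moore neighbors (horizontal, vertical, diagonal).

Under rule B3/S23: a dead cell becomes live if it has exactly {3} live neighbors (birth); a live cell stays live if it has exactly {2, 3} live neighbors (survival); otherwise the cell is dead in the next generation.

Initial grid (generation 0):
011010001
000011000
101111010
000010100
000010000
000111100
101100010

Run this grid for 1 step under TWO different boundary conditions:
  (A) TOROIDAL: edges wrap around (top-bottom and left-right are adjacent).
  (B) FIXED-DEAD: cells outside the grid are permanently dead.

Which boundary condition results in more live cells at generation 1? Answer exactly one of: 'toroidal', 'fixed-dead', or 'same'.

Answer: toroidal

Derivation:
Under TOROIDAL boundary, generation 1:
111011001
100000101
000000000
000000100
000000100
001001100
100000111
Population = 18

Under FIXED-DEAD boundary, generation 1:
000111000
000000100
000000000
000000100
000000100
001001100
001101100
Population = 13

Comparison: toroidal=18, fixed-dead=13 -> toroidal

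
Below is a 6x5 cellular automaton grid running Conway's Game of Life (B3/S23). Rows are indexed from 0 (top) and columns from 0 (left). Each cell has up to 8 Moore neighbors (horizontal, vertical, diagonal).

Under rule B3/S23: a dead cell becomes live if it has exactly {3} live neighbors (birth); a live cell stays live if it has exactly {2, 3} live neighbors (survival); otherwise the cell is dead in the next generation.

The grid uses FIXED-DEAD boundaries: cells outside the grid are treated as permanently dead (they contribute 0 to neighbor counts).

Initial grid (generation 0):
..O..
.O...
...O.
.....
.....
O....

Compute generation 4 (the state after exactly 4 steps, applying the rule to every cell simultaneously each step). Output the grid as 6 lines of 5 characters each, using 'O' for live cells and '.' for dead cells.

Answer: .....
.....
.....
.....
.....
.....

Derivation:
Simulating step by step:
Generation 0 (given above): 4 live cells
Generation 1: 1 live cells
.....
..O..
.....
.....
.....
.....
Generation 2: 0 live cells
.....
.....
.....
.....
.....
.....
Generation 3: 0 live cells
.....
.....
.....
.....
.....
.....
Generation 4: 0 live cells
(generation 4 grid is the final answer)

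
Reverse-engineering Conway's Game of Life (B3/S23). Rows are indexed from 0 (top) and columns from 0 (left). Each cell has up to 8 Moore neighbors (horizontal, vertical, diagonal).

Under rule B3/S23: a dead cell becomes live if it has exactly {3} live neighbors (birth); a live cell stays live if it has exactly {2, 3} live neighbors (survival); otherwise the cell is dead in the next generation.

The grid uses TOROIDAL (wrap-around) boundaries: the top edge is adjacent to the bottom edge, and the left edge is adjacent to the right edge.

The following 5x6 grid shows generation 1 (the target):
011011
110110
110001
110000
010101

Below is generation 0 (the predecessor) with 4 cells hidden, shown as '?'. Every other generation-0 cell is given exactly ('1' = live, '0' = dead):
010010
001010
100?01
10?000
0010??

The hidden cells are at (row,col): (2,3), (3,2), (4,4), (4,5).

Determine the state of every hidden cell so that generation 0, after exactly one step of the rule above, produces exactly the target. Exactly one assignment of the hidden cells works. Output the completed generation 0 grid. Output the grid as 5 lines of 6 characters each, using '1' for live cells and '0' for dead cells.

Answer: 010010
001010
100001
100000
001010

Derivation:
Hidden generation-0 cells (in order): (2,3), (3,2), (4,4), (4,5).
A hidden cell only influences target cells in its own 3x3 neighborhood. Try each of the 2^4 = 16 assignments, step the completed generation 0 forward once under B3/S23, and compare with the target:
  (2,3)=0 (3,2)=0 (4,4)=0 (4,5)=0 -> step gives (0,4)='0' but target has '1' -> reject
  (2,3)=0 (3,2)=0 (4,4)=0 (4,5)=1 -> step gives (4,0)='1' but target has '0' -> reject
  (2,3)=0 (3,2)=0 (4,4)=1 (4,5)=0 -> step reproduces the target at every cell -> ACCEPT
  (2,3)=0 (3,2)=0 (4,4)=1 (4,5)=1 -> step gives (0,5)='0' but target has '1' -> reject
  (2,3)=0 (3,2)=1 (4,4)=0 (4,5)=0 -> step gives (0,4)='0' but target has '1' -> reject
  (2,3)=0 (3,2)=1 (4,4)=0 (4,5)=1 -> step gives (2,1)='0' but target has '1' -> reject
  (2,3)=0 (3,2)=1 (4,4)=1 (4,5)=0 -> step gives (2,1)='0' but target has '1' -> reject
  (2,3)=0 (3,2)=1 (4,4)=1 (4,5)=1 -> step gives (0,5)='0' but target has '1' -> reject
  (2,3)=1 (3,2)=0 (4,4)=0 (4,5)=0 -> step gives (0,4)='0' but target has '1' -> reject
  (2,3)=1 (3,2)=0 (4,4)=0 (4,5)=1 -> step gives (1,2)='1' but target has '0' -> reject
  (2,3)=1 (3,2)=0 (4,4)=1 (4,5)=0 -> step gives (1,2)='1' but target has '0' -> reject
  (2,3)=1 (3,2)=0 (4,4)=1 (4,5)=1 -> step gives (0,5)='0' but target has '1' -> reject
  (2,3)=1 (3,2)=1 (4,4)=0 (4,5)=0 -> step gives (0,4)='0' but target has '1' -> reject
  (2,3)=1 (3,2)=1 (4,4)=0 (4,5)=1 -> step gives (1,2)='1' but target has '0' -> reject
  (2,3)=1 (3,2)=1 (4,4)=1 (4,5)=0 -> step gives (1,2)='1' but target has '0' -> reject
  (2,3)=1 (3,2)=1 (4,4)=1 (4,5)=1 -> step gives (0,5)='0' but target has '1' -> reject
Unique solution: (2,3)=dead, (3,2)=dead, (4,4)=live, (4,5)=dead.
Check: live-neighbor counts of every cell in the completed generation 0:
123523
331324
231223
231224
231313
Applying B3/S23 to generation 0 with these counts gives:
011011
110110
110001
110000
010101
which matches the target exactly.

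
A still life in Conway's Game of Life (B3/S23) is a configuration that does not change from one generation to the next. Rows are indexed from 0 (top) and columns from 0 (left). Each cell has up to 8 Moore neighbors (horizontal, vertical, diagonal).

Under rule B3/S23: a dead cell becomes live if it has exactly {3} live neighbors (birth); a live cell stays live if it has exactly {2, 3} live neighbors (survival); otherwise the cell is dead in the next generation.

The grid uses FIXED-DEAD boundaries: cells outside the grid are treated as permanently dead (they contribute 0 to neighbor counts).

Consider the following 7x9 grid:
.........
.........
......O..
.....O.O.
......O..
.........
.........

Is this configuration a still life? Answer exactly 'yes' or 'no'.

Compute generation 1 and compare to generation 0 (given above):
Generation 1:
.........
.........
......O..
.....O.O.
......O..
.........
.........
The grids are IDENTICAL -> still life.

Answer: yes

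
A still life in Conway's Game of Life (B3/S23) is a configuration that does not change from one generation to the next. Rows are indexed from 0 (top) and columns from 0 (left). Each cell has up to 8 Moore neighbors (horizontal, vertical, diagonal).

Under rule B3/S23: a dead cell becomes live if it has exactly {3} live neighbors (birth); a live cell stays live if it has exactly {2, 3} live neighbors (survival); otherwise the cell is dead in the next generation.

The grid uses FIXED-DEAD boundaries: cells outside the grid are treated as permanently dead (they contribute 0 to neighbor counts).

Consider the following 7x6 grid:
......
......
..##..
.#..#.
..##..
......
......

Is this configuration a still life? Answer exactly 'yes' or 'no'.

Answer: yes

Derivation:
Compute generation 1 and compare to generation 0 (given above):
Generation 1:
......
......
..##..
.#..#.
..##..
......
......
The grids are IDENTICAL -> still life.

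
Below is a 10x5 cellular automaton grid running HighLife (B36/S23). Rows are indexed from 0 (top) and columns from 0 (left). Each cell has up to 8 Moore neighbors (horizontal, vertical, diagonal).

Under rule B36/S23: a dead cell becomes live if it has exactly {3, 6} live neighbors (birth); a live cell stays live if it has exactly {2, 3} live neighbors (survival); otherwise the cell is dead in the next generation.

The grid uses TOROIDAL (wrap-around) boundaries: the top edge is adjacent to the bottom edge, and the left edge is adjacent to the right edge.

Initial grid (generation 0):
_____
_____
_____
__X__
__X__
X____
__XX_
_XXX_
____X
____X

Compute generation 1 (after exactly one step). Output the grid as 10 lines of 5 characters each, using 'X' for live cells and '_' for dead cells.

Answer: _____
_____
_____
_____
_X___
_XXX_
___XX
_X__X
X_X_X
_____

Derivation:
Simulating step by step:
Generation 0 (given above): 10 live cells
Generation 1: 11 live cells
(generation 1 grid is the final answer)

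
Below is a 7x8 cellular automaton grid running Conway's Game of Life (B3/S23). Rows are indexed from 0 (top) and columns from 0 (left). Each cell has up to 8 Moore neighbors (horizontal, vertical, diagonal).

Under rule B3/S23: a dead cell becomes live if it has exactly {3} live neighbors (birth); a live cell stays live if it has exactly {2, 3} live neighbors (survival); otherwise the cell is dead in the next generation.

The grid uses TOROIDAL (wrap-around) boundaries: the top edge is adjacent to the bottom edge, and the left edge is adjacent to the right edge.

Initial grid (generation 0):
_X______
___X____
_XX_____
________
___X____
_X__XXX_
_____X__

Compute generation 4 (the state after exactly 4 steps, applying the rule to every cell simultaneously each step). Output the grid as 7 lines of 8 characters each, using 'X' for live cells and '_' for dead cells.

Answer: ____XX__
________
___X____
____X___
__X_____
__X__X__
____XX__

Derivation:
Simulating step by step:
Generation 0 (given above): 10 live cells
Generation 1: 11 live cells
________
_X______
__X_____
__X_____
____XX__
____XXX_
____XXX_
Generation 2: 10 live cells
_____X__
________
_XX_____
___X____
___XX_X_
___X____
____X_X_
Generation 3: 10 live cells
_____X__
________
__X_____
___XX___
__XXX___
___X____
____XX__
Generation 4: 9 live cells
(generation 4 grid is the final answer)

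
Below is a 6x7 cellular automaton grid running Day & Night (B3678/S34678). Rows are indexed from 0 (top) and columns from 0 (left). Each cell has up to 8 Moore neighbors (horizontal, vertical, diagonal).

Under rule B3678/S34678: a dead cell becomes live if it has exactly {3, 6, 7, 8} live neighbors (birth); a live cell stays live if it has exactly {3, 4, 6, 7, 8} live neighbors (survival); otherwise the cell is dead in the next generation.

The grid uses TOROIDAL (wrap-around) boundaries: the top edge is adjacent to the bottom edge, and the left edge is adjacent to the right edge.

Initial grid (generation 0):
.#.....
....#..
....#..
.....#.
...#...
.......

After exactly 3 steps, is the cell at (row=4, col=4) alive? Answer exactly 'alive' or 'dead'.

Answer: dead

Derivation:
Simulating step by step:
Generation 0 (given above): 5 live cells
Generation 1: 2 live cells
.......
.......
.....#.
....#..
.......
.......
Generation 2: 0 live cells
.......
.......
.......
.......
.......
.......
Generation 3: 0 live cells
.......
.......
.......
.......
.......
.......

Cell (4,4) at generation 3: 0 -> dead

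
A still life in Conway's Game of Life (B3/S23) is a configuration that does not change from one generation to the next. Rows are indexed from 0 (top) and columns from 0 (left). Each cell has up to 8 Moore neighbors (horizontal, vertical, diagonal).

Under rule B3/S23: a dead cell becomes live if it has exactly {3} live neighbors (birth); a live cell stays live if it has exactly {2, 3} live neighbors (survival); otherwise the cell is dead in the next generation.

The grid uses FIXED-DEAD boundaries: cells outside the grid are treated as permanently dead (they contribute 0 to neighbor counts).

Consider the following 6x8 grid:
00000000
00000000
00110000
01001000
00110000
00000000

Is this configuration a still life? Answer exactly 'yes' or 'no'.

Answer: yes

Derivation:
Compute generation 1 and compare to generation 0 (given above):
Generation 1:
00000000
00000000
00110000
01001000
00110000
00000000
The grids are IDENTICAL -> still life.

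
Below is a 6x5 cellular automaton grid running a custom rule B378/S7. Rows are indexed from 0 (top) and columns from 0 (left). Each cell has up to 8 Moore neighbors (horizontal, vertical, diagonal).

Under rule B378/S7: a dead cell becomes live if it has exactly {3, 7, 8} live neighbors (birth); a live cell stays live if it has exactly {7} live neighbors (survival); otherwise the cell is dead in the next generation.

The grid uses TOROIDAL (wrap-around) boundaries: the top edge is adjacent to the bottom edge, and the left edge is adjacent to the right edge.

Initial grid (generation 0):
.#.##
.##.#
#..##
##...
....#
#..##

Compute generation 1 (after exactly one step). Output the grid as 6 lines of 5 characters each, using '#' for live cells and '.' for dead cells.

Answer: .....
.....
.....
...#.
.#.#.
..#..

Derivation:
Simulating step by step:
Generation 0 (given above): 15 live cells
Generation 1: 4 live cells
(generation 1 grid is the final answer)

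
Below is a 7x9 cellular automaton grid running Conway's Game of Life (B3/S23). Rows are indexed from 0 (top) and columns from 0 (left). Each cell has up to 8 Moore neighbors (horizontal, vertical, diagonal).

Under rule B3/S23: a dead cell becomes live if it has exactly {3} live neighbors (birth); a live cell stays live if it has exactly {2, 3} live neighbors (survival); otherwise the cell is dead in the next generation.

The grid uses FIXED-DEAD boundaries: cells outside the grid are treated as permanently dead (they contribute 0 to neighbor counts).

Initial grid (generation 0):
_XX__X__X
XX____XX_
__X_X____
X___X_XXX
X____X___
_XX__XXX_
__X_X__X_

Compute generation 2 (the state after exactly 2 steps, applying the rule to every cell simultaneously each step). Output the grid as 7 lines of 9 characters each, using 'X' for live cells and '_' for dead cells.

Simulating step by step:
Generation 0 (given above): 25 live cells
Generation 1: 32 live cells
XXX___XX_
X__X_XXX_
X__X____X
_X_XX_XX_
X___X___X
_XXXXX_X_
_XXX_X_X_
Generation 2: 30 live cells
(generation 2 grid is the final answer)

Answer: XXX__X_X_
X__XXX__X
XX_X____X
XXXXXX_XX
X_______X
X____X_XX
_X___X___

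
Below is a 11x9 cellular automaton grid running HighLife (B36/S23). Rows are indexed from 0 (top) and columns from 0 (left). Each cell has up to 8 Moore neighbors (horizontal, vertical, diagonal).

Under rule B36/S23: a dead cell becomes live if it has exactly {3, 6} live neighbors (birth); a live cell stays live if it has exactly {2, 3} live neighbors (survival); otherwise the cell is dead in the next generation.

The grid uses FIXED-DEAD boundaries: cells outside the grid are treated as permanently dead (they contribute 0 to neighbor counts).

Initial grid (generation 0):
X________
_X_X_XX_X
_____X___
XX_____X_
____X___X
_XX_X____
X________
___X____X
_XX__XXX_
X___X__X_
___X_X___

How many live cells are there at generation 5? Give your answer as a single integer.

Answer: 22

Derivation:
Simulating step by step:
Generation 0 (given above): 28 live cells
Generation 1: 35 live cells
_________
____XXX__
XXX_XX_X_
_________
X_XX_____
_X_X_____
_XXX_____
_XX___XX_
_XXXXXXXX
_XXXX__X_
____X____
Generation 2: 27 live cells
_____X___
_X_XX_X__
_X_XX____
X___X____
_XXX_____
X___X____
X__X_____
X__X____X
X_______X
_X_____XX
__X_X____
Generation 3: 26 live cells
____XX___
___X_____
XX_______
X___X____
XXXXX____
X___X____
XX_XX____
XX_______
XX______X
_X_____XX
_________
Generation 4: 23 live cells
____X____
____X____
XX_______
_X__X____
X_X_XX___
_X_X_X___
__XXX____
_________
__X____XX
XX_____XX
_________
Generation 5: 22 live cells
_________
_________
XX_______
__XXXX___
X_X__X___
_X__XX___
__XXX____
__X______
_X_____XX
_X_____XX
_________
Population at generation 5: 22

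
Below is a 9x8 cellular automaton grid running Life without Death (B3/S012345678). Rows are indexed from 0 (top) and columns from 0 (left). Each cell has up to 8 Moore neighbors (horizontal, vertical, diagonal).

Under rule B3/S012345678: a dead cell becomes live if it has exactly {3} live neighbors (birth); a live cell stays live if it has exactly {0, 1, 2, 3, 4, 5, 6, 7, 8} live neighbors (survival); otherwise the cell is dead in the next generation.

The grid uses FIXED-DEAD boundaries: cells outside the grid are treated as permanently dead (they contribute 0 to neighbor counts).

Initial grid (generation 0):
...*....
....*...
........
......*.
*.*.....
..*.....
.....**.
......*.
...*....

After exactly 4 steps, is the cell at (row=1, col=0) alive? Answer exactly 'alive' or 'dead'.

Answer: dead

Derivation:
Simulating step by step:
Generation 0 (given above): 10 live cells
Generation 1: 13 live cells
...*....
....*...
........
......*.
***.....
.**.....
.....**.
.....**.
...*....
Generation 2: 16 live cells
...*....
....*...
........
.*....*.
***.....
***.....
.....**.
....***.
...*....
Generation 3: 22 live cells
...*....
....*...
........
***...*.
***.....
***.....
.*..***.
....***.
...***..
Generation 4: 30 live cells
...*....
....*...
.*......
***...*.
****....
****.*..
*******.
....***.
...****.

Cell (1,0) at generation 4: 0 -> dead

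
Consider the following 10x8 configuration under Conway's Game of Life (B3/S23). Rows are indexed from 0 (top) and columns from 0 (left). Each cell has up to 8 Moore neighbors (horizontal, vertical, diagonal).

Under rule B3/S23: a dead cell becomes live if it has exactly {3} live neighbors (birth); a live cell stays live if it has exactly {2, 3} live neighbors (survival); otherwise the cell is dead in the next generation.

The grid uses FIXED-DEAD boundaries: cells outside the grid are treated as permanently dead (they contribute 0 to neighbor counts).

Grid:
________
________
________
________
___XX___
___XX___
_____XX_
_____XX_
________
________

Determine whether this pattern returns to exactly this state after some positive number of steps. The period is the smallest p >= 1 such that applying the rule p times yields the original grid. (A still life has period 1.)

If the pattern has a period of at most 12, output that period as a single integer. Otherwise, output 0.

Simulating and comparing each generation to the original:
Gen 0 (original, given above): 8 live cells
Gen 1: 6 live cells, differs from original
Gen 2: 8 live cells, MATCHES original -> period = 2

Answer: 2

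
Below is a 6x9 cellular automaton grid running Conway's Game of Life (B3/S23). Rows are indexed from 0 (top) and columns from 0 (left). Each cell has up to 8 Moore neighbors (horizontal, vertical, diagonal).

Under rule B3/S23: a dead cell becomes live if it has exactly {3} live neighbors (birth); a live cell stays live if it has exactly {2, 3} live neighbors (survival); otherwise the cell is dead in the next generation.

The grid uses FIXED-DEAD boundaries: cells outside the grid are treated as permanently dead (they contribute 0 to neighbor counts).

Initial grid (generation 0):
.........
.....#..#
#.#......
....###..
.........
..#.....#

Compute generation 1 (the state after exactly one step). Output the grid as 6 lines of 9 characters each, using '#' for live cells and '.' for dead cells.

Answer: .........
.........
....#.#..
.....#...
.....#...
.........

Derivation:
Simulating step by step:
Generation 0 (given above): 9 live cells
Generation 1: 4 live cells
(generation 1 grid is the final answer)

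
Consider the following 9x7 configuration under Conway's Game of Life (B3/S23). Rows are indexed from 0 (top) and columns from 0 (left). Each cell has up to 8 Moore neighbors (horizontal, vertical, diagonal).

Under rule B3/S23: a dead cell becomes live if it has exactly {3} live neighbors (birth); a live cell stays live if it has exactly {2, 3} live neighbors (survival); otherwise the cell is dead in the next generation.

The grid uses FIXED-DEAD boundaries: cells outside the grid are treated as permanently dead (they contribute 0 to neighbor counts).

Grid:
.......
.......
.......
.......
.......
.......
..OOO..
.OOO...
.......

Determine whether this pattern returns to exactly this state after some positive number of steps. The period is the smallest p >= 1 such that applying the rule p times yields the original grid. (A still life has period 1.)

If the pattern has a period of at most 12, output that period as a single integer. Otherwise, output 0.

Answer: 2

Derivation:
Simulating and comparing each generation to the original:
Gen 0 (original, given above): 6 live cells
Gen 1: 6 live cells, differs from original
Gen 2: 6 live cells, MATCHES original -> period = 2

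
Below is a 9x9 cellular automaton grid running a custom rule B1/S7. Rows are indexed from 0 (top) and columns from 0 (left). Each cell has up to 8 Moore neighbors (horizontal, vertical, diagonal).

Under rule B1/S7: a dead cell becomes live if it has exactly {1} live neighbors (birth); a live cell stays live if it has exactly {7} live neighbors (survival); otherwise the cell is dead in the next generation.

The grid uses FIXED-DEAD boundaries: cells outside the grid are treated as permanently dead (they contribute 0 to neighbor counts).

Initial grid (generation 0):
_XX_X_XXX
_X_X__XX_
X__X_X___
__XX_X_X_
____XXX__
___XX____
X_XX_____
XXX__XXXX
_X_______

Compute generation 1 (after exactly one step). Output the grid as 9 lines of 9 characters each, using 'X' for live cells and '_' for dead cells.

Simulating step by step:
Generation 0 (given above): 33 live cells
Generation 1: 8 live cells
(generation 1 grid is the final answer)

Answer: _________
_________
_________
X_______X
_X______X
X______X_
_________
_________
___XX____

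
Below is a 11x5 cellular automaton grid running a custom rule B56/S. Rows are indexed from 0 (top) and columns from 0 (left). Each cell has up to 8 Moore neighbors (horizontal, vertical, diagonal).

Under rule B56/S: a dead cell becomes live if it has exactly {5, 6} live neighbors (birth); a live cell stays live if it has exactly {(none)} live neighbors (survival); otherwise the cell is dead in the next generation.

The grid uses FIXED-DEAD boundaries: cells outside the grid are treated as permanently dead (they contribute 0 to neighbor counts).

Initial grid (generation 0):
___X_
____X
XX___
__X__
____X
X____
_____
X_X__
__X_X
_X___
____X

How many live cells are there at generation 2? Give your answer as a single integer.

Answer: 0

Derivation:
Simulating step by step:
Generation 0 (given above): 13 live cells
Generation 1: 0 live cells
_____
_____
_____
_____
_____
_____
_____
_____
_____
_____
_____
Generation 2: 0 live cells
_____
_____
_____
_____
_____
_____
_____
_____
_____
_____
_____
Population at generation 2: 0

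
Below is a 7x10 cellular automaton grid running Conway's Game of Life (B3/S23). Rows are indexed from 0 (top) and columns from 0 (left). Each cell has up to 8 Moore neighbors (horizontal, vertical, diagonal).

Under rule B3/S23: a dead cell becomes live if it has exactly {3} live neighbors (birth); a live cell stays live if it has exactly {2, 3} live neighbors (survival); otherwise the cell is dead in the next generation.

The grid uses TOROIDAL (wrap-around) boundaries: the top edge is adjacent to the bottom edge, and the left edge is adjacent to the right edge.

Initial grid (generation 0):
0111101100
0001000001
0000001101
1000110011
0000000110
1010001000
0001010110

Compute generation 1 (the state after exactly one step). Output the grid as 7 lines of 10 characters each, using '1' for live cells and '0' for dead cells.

Simulating step by step:
Generation 0 (given above): 25 live cells
Generation 1: 23 live cells
(generation 1 grid is the final answer)

Answer: 0000011100
1001110000
0000111100
1000010000
1100011110
0000001001
0000010010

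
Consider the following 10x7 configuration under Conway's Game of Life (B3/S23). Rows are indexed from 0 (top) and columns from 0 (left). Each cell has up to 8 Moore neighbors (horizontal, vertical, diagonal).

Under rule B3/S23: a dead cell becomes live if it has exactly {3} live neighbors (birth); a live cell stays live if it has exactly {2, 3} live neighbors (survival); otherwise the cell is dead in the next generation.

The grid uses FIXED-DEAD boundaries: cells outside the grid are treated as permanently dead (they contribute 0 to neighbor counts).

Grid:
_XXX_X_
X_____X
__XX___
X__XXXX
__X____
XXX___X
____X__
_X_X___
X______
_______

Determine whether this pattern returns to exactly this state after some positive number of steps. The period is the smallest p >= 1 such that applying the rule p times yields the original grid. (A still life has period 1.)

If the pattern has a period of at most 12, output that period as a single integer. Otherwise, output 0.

Simulating and comparing each generation to the original:
Gen 0 (original, given above): 22 live cells
Gen 1: 19 live cells, differs from original
Gen 2: 12 live cells, differs from original
Gen 3: 16 live cells, differs from original
Gen 4: 10 live cells, differs from original
Gen 5: 10 live cells, differs from original
Gen 6: 7 live cells, differs from original
Gen 7: 6 live cells, differs from original
Gen 8: 7 live cells, differs from original
Gen 9: 7 live cells, differs from original
Gen 10: 8 live cells, differs from original
Gen 11: 12 live cells, differs from original
Gen 12: 10 live cells, differs from original
No period found within 12 steps.

Answer: 0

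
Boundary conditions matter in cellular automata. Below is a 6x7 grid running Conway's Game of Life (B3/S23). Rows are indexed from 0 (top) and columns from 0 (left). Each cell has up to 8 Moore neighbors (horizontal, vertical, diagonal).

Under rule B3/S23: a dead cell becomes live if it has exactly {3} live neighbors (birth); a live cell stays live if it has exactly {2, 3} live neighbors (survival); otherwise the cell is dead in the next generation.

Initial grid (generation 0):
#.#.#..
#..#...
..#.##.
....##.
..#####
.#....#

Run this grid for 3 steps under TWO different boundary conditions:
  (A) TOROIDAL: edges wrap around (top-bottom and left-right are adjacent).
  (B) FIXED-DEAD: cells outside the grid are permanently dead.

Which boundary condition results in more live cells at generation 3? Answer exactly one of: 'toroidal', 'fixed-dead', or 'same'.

Answer: toroidal

Derivation:
Under TOROIDAL boundary, generation 3:
.#.....
.#..##.
.....##
...#.#.
#..#.#.
.#..#.#
Population = 14

Under FIXED-DEAD boundary, generation 3:
...#...
...#...
..#....
..###..
.#...#.
...###.
Population = 11

Comparison: toroidal=14, fixed-dead=11 -> toroidal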